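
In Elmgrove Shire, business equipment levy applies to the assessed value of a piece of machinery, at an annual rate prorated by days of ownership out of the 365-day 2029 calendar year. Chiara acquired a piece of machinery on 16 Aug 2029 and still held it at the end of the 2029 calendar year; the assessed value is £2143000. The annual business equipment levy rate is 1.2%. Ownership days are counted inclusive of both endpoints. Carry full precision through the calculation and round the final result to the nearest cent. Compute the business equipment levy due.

Days held (16 Aug – 31 Dec 2029): 138 out of 365
Tax = £2143000 × 1.2% × 138/365 = £9722.7616

£9722.76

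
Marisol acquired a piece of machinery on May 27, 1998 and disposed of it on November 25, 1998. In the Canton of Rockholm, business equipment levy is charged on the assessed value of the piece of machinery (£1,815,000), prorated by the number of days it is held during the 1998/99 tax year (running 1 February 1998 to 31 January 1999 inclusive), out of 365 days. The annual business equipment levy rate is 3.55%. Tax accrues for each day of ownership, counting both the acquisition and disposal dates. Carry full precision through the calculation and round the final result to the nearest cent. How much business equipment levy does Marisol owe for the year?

Days held (May 27 – November 25, 1998): 183 out of 365
Tax = £1,815,000 × 3.55% × 183/365 = £32,304.5137

£32,304.51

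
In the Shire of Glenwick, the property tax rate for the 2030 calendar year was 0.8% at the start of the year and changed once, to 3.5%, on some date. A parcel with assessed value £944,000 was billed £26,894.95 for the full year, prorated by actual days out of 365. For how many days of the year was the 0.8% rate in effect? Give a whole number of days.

Let d = days at the first rate; then 365 − d days at the second rate.
£944,000 × [0.8%·d + 3.5%·(365−d)] / 365 = £26,894.95
Solving gives d = 88, so the new rate took effect on March 30, 2030.

88 days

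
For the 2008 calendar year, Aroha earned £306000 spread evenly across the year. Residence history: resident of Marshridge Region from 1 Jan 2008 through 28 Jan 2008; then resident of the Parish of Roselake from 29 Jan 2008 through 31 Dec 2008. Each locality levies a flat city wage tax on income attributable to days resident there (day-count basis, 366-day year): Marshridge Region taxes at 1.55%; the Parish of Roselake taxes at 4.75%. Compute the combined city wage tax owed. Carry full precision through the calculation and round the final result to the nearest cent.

Marshridge Region, 1 Jan – 28 Jan 2008: 28 days → £306000 × 1.55% × 28/366 = £362.8525
The Parish of Roselake, 29 Jan – 31 Dec 2008: 338 days → £306000 × 4.75% × 338/366 = £13423.0328
Total = £13785.8852

£13785.89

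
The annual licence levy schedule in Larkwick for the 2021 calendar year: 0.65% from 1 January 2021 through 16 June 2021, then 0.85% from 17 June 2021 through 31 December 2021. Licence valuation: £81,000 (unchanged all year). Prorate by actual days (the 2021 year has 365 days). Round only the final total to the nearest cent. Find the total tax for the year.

1 January – 16 June 2021: 167 days at 0.65% → £81,000 × 0.65% × 167/365 = £240.8918
17 June – 31 December 2021: 198 days at 0.85% → £81,000 × 0.85% × 198/365 = £373.4877
Total = £614.3795

£614.38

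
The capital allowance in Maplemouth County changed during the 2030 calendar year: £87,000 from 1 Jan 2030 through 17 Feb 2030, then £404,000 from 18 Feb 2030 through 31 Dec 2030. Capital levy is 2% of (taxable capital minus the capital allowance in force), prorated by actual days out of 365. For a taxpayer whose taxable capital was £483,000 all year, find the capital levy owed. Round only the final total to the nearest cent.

£2,413.75

1 Jan – 17 Feb 2030: 48 days, exemption £87,000 → (£483,000 − £87,000) × 2% × 48/365 = £1,041.5342
18 Feb – 31 Dec 2030: 317 days, exemption £404,000 → (£483,000 − £404,000) × 2% × 317/365 = £1,372.2192
Total = £2,413.7534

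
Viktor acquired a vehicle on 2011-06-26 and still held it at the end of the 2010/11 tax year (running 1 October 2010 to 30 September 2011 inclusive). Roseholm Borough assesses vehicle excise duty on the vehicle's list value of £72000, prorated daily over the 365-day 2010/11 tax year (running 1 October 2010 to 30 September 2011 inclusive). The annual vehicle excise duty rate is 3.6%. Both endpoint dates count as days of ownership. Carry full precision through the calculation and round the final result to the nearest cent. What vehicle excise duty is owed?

Days held (2011-06-26 to 2011-09-30): 97 out of 365
Tax = £72000 × 3.6% × 97/365 = £688.8329

£688.83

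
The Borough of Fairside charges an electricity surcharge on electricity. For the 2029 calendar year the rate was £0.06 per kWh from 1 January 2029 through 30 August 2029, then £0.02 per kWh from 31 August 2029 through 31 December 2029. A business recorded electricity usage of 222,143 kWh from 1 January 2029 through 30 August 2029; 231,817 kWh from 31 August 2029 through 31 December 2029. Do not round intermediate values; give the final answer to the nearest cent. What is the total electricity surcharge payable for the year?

1 January – 30 August 2029: 222,143 kWh at £0.06/kWh → £13,328.58
31 August – 31 December 2029: 231,817 kWh at £0.02/kWh → £4,636.34

£17,964.92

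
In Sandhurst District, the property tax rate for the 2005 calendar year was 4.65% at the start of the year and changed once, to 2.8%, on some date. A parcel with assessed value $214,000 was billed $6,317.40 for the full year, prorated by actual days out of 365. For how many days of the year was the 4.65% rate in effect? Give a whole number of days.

Let d = days at the first rate; then 365 − d days at the second rate.
$214,000 × [4.65%·d + 2.8%·(365−d)] / 365 = $6,317.40
Solving gives d = 30, so the new rate took effect on January 31, 2005.

30 days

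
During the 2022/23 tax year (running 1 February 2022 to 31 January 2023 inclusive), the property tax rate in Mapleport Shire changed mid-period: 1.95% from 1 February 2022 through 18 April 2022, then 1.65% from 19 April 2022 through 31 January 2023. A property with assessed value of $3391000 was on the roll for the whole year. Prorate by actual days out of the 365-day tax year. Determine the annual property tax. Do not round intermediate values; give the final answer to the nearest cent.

$58097.58

1 February – 18 April 2022: 77 days at 1.95% → $3391000 × 1.95% × 77/365 = $13949.5521
19 April 2022 – 31 January 2023: 288 days at 1.65% → $3391000 × 1.65% × 288/365 = $44148.0329
Total = $58097.5849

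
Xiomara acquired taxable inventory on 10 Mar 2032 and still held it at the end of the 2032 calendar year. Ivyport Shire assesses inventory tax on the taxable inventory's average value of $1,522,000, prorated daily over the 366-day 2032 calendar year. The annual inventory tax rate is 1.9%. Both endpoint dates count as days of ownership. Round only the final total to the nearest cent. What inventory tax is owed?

Days held (10 Mar – 31 Dec 2032): 297 out of 366
Tax = $1,522,000 × 1.9% × 297/366 = $23,466.2459

$23,466.25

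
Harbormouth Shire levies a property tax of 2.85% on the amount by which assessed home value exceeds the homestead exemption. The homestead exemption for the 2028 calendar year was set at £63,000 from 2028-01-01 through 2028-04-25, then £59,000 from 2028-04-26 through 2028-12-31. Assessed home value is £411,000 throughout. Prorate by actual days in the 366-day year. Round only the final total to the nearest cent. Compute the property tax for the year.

£9,995.87

2028-01-01 to 2028-04-25: 116 days, exemption £63,000 → (£411,000 − £63,000) × 2.85% × 116/366 = £3,143.4098
2028-04-26 to 2028-12-31: 250 days, exemption £59,000 → (£411,000 − £59,000) × 2.85% × 250/366 = £6,852.4590
Total = £9,995.8689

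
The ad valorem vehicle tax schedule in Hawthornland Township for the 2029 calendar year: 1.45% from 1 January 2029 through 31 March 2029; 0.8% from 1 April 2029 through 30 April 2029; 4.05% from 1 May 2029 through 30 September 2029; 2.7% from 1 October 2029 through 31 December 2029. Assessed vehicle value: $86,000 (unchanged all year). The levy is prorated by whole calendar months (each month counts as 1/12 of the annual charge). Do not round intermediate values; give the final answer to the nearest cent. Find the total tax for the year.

$2,400.83

1 January – 31 March 2029: 3 months at 1.45% → $86,000 × 1.45% × 3/12 = $311.7500
1 April – 30 April 2029: 1 month at 0.8% → $86,000 × 0.8% × 1/12 = $57.3333
1 May – 30 September 2029: 5 months at 4.05% → $86,000 × 4.05% × 5/12 = $1,451.2500
1 October – 31 December 2029: 3 months at 2.7% → $86,000 × 2.7% × 3/12 = $580.5000
Total = $2,400.8333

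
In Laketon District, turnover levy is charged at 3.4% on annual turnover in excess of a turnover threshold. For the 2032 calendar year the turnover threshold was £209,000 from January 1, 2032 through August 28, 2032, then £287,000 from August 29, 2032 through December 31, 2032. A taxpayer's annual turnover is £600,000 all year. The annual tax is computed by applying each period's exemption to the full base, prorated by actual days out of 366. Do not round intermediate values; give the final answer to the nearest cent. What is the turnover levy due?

January 1 – August 28, 2032: 241 days, exemption £209,000 → (£600,000 − £209,000) × 3.4% × 241/366 = £8,753.6995
August 29 – December 31, 2032: 125 days, exemption £287,000 → (£600,000 − £287,000) × 3.4% × 125/366 = £3,634.5628
Total = £12,388.2623

£12,388.26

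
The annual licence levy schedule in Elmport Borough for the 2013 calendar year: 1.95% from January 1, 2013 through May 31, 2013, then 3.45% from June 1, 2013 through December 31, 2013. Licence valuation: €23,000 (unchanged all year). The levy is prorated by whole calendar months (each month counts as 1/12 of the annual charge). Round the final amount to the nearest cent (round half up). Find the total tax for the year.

€649.75

January 1 – May 31, 2013: 5 months at 1.95% → €23,000 × 1.95% × 5/12 = €186.8750
June 1 – December 31, 2013: 7 months at 3.45% → €23,000 × 3.45% × 7/12 = €462.8750
Total = €649.7500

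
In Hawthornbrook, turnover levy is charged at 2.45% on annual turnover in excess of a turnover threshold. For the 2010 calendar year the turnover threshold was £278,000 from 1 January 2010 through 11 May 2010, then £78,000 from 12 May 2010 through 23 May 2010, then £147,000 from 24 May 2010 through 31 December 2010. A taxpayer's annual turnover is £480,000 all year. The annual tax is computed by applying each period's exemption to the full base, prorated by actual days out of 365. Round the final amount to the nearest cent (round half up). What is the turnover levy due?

£7,062.18

1 January – 11 May 2010: 131 days, exemption £278,000 → (£480,000 − £278,000) × 2.45% × 131/365 = £1,776.2164
12 May – 23 May 2010: 12 days, exemption £78,000 → (£480,000 − £78,000) × 2.45% × 12/365 = £323.8027
24 May – 31 December 2010: 222 days, exemption £147,000 → (£480,000 − £147,000) × 2.45% × 222/365 = £4,962.1562
Total = £7,062.1753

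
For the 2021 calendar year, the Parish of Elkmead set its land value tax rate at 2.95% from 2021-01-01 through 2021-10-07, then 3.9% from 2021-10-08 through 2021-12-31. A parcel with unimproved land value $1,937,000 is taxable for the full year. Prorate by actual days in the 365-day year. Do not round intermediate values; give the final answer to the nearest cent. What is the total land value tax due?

2021-01-01 to 2021-10-07: 280 days at 2.95% → $1,937,000 × 2.95% × 280/365 = $43,834.5753
2021-10-08 to 2021-12-31: 85 days at 3.9% → $1,937,000 × 3.9% × 85/365 = $17,592.2055
Total = $61,426.7808

$61,426.78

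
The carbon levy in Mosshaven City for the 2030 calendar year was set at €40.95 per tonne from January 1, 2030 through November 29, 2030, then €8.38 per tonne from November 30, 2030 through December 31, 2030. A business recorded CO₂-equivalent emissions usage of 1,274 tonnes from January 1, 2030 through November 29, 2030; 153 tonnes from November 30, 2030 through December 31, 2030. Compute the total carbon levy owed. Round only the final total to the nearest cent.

January 1 – November 29, 2030: 1,274 tonnes at €40.95/tonne → €52170.30
November 30 – December 31, 2030: 153 tonnes at €8.38/tonne → €1282.14

€53452.44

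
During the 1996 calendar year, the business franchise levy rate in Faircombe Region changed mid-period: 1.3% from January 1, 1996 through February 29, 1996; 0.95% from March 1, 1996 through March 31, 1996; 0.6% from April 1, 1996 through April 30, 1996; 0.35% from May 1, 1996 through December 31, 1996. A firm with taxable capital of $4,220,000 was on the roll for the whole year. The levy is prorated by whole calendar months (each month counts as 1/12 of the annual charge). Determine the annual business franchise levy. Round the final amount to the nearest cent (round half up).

$24,440.83

January 1 – February 29, 1996: 2 months at 1.3% → $4,220,000 × 1.3% × 2/12 = $9,143.3333
March 1 – March 31, 1996: 1 month at 0.95% → $4,220,000 × 0.95% × 1/12 = $3,340.8333
April 1 – April 30, 1996: 1 month at 0.6% → $4,220,000 × 0.6% × 1/12 = $2,110.0000
May 1 – December 31, 1996: 8 months at 0.35% → $4,220,000 × 0.35% × 8/12 = $9,846.6667
Total = $24,440.8333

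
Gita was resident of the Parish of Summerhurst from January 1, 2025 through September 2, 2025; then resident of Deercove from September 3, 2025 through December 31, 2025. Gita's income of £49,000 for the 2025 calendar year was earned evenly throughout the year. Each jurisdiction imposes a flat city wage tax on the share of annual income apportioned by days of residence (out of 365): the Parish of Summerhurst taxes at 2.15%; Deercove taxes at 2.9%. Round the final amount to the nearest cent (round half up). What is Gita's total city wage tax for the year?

The Parish of Summerhurst, January 1 – September 2, 2025: 245 days → £49,000 × 2.15% × 245/365 = £707.1438
Deercove, September 3 – December 31, 2025: 120 days → £49,000 × 2.9% × 120/365 = £467.1781
Total = £1,174.3219

£1,174.32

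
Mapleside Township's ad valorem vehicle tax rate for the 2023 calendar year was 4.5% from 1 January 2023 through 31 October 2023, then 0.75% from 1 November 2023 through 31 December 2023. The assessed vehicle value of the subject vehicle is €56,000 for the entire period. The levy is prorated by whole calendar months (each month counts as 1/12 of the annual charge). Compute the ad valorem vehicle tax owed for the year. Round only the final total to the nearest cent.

€2,170.00

1 January – 31 October 2023: 10 months at 4.5% → €56,000 × 4.5% × 10/12 = €2,100.0000
1 November – 31 December 2023: 2 months at 0.75% → €56,000 × 0.75% × 2/12 = €70.0000
Total = €2,170.0000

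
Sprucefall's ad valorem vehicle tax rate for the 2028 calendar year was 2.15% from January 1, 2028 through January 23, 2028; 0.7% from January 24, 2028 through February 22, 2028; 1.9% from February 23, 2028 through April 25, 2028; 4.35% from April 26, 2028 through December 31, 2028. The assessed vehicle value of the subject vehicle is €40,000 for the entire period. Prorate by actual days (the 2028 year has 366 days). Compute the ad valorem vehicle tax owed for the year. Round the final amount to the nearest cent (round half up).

€1,396.34

January 1 – January 23, 2028: 23 days at 2.15% → €40,000 × 2.15% × 23/366 = €54.0437
January 24 – February 22, 2028: 30 days at 0.7% → €40,000 × 0.7% × 30/366 = €22.9508
February 23 – April 25, 2028: 63 days at 1.9% → €40,000 × 1.9% × 63/366 = €130.8197
April 26 – December 31, 2028: 250 days at 4.35% → €40,000 × 4.35% × 250/366 = €1,188.5246
Total = €1,396.3388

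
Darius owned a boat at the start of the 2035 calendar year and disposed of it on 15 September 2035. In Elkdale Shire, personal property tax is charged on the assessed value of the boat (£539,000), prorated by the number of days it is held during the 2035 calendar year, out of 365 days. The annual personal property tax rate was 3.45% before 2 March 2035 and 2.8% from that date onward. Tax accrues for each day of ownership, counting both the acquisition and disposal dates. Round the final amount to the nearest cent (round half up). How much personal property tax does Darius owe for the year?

£11,243.69

1 January – 1 March 2035: 60 days at 3.45% → £539,000 × 3.45% × 60/365 = £3,056.7945
2 March – 15 September 2035: 198 days at 2.8% → £539,000 × 2.8% × 198/365 = £8,186.8932
Total = £11,243.6877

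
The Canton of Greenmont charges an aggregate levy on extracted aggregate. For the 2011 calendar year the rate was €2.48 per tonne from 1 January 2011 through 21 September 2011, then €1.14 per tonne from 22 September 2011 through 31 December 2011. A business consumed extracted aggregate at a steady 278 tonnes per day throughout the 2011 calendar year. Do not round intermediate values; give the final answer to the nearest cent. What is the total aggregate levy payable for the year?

1 January – 21 September 2011: 264 days × 278 tonnes/day = 73,392 tonnes at €2.48/tonne → €182012.16
22 September – 31 December 2011: 101 days × 278 tonnes/day = 28,078 tonnes at €1.14/tonne → €32008.92

€214021.08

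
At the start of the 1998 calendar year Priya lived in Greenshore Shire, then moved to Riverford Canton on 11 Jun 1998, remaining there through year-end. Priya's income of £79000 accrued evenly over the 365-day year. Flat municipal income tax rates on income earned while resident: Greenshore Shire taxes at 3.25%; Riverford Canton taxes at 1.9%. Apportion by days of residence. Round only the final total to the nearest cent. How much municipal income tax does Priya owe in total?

£1971.43

Greenshore Shire, 1 Jan – 10 Jun 1998: 161 days → £79000 × 3.25% × 161/365 = £1132.5137
Riverford Canton, 11 Jun – 31 Dec 1998: 204 days → £79000 × 1.9% × 204/365 = £838.9151
Total = £1971.4288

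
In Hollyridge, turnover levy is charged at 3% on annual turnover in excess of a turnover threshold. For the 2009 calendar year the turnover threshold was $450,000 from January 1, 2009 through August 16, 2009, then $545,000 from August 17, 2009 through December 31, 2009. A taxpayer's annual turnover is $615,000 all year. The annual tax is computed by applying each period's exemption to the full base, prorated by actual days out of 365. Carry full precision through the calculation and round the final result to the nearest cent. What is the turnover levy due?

January 1 – August 16, 2009: 228 days, exemption $450,000 → ($615,000 − $450,000) × 3% × 228/365 = $3,092.0548
August 17 – December 31, 2009: 137 days, exemption $545,000 → ($615,000 − $545,000) × 3% × 137/365 = $788.2192
Total = $3,880.2740

$3,880.27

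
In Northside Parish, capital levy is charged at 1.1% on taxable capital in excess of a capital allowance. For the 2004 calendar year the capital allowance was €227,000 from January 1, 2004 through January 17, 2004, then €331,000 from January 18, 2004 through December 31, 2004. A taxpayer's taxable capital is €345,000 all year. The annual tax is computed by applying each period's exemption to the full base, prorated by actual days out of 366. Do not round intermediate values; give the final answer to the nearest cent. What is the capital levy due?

January 1 – January 17, 2004: 17 days, exemption €227,000 → (€345,000 − €227,000) × 1.1% × 17/366 = €60.2896
January 18 – December 31, 2004: 349 days, exemption €331,000 → (€345,000 − €331,000) × 1.1% × 349/366 = €146.8470
Total = €207.1366

€207.14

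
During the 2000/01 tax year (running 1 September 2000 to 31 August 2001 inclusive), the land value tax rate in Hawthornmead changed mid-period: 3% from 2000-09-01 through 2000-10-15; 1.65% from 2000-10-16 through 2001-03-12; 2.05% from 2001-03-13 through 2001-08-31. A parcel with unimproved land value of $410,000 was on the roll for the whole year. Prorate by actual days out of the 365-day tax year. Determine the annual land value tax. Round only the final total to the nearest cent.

2000-09-01 to 2000-10-15: 45 days at 3% → $410,000 × 3% × 45/365 = $1,516.4384
2000-10-16 to 2001-03-12: 148 days at 1.65% → $410,000 × 1.65% × 148/365 = $2,743.0685
2001-03-13 to 2001-08-31: 172 days at 2.05% → $410,000 × 2.05% × 172/365 = $3,960.7123
Total = $8,220.2192

$8,220.22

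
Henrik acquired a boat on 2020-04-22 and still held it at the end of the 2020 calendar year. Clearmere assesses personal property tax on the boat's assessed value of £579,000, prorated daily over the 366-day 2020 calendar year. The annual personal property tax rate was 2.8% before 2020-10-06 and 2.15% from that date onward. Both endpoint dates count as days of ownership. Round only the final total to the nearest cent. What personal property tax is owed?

£10,356.35

2020-04-22 to 2020-10-05: 167 days at 2.8% → £579,000 × 2.8% × 167/366 = £7,397.2787
2020-10-06 to 2020-12-31: 87 days at 2.15% → £579,000 × 2.15% × 87/366 = £2,959.0697
Total = £10,356.3484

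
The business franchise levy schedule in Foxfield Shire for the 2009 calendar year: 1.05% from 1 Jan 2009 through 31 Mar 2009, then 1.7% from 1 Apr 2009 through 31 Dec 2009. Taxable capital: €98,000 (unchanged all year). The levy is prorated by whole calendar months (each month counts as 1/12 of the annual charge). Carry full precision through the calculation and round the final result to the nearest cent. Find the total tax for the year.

1 Jan – 31 Mar 2009: 3 months at 1.05% → €98,000 × 1.05% × 3/12 = €257.2500
1 Apr – 31 Dec 2009: 9 months at 1.7% → €98,000 × 1.7% × 9/12 = €1,249.5000
Total = €1,506.7500

€1,506.75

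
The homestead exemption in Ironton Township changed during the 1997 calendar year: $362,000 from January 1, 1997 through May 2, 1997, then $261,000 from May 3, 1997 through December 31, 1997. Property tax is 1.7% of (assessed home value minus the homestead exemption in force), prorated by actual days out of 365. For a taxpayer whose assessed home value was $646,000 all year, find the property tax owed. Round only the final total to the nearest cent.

January 1 – May 2, 1997: 122 days, exemption $362,000 → ($646,000 − $362,000) × 1.7% × 122/365 = $1,613.7425
May 3 – December 31, 1997: 243 days, exemption $261,000 → ($646,000 − $261,000) × 1.7% × 243/365 = $4,357.3562
Total = $5,971.0986

$5,971.10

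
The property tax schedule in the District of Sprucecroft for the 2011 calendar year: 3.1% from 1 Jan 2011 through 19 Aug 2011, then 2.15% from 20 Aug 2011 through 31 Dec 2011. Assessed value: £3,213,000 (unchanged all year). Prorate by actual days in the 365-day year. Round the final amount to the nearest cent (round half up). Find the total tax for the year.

1 Jan – 19 Aug 2011: 231 days at 3.1% → £3,213,000 × 3.1% × 231/365 = £63,036.4192
20 Aug – 31 Dec 2011: 134 days at 2.15% → £3,213,000 × 2.15% × 134/365 = £25,360.6932
Total = £88,397.1123

£88,397.11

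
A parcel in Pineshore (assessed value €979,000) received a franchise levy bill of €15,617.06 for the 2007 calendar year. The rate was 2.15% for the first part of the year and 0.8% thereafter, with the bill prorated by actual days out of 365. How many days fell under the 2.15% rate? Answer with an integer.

215 days

Let d = days at the first rate; then 365 − d days at the second rate.
€979,000 × [2.15%·d + 0.8%·(365−d)] / 365 = €15,617.06
Solving gives d = 215, so the new rate took effect on 4 August 2007.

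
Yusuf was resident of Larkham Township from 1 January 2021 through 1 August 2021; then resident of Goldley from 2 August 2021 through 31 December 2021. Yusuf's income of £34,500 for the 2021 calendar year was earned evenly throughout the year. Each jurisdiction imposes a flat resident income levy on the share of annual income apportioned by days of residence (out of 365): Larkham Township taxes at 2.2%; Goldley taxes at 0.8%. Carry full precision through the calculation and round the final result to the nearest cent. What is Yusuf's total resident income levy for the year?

£557.86

Larkham Township, 1 January – 1 August 2021: 213 days → £34,500 × 2.2% × 213/365 = £442.9233
Goldley, 2 August – 31 December 2021: 152 days → £34,500 × 0.8% × 152/365 = £114.9370
Total = £557.8603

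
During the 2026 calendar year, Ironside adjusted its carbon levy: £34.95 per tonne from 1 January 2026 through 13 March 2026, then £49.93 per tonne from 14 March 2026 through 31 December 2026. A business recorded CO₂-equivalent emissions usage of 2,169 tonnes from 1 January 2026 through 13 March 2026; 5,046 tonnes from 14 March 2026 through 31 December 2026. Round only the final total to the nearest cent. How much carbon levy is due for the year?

£327,753.33

1 January – 13 March 2026: 2,169 tonnes at £34.95/tonne → £75,806.55
14 March – 31 December 2026: 5,046 tonnes at £49.93/tonne → £251,946.78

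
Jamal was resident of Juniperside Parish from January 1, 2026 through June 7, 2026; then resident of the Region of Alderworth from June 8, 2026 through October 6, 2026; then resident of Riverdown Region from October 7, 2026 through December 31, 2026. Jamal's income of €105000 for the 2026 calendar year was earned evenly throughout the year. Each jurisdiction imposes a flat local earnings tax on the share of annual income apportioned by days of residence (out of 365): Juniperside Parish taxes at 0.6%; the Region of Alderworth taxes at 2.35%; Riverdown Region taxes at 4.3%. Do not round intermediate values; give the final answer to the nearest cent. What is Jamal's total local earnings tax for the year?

Juniperside Parish, January 1 – June 7, 2026: 158 days → €105000 × 0.6% × 158/365 = €272.7123
The Region of Alderworth, June 8 – October 6, 2026: 121 days → €105000 × 2.35% × 121/365 = €817.9932
Riverdown Region, October 7 – December 31, 2026: 86 days → €105000 × 4.3% × 86/365 = €1063.8082
Total = €2154.5137

€2154.51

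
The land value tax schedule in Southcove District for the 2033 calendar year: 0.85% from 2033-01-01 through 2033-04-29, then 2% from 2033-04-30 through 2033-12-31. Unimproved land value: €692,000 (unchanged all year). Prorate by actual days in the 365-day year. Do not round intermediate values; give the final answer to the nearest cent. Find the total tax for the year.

€11,245.47

2033-01-01 to 2033-04-29: 119 days at 0.85% → €692,000 × 0.85% × 119/365 = €1,917.6932
2033-04-30 to 2033-12-31: 246 days at 2% → €692,000 × 2% × 246/365 = €9,327.7808
Total = €11,245.4740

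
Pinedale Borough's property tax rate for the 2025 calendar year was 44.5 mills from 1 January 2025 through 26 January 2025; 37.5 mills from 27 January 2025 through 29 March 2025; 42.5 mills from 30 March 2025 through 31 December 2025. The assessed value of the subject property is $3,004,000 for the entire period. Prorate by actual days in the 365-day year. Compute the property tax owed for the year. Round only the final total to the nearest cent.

$125,546.62

1 January – 26 January 2025: 26 days at 44.5 mills → $3,004,000 × 4.45% × 26/365 = $9,522.2685
27 January – 29 March 2025: 62 days at 37.5 mills → $3,004,000 × 3.75% × 62/365 = $19,135.0685
30 March – 31 December 2025: 277 days at 42.5 mills → $3,004,000 × 4.25% × 277/365 = $96,889.2877
Total = $125,546.6247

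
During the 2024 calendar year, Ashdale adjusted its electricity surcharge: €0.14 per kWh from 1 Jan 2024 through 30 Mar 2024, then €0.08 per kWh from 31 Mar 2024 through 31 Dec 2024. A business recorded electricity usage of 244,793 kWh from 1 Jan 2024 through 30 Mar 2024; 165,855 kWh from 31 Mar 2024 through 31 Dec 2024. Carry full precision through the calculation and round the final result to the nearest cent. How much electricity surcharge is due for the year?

1 Jan – 30 Mar 2024: 244,793 kWh at €0.14/kWh → €34,271.02
31 Mar – 31 Dec 2024: 165,855 kWh at €0.08/kWh → €13,268.40

€47,539.42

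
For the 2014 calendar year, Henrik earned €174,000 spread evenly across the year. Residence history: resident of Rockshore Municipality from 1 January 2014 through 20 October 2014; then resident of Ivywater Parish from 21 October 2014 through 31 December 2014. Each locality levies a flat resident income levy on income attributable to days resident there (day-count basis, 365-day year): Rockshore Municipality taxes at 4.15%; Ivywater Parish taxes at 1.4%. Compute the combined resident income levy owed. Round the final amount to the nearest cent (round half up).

Rockshore Municipality, 1 January – 20 October 2014: 293 days → €174,000 × 4.15% × 293/365 = €5,796.5836
Ivywater Parish, 21 October – 31 December 2014: 72 days → €174,000 × 1.4% × 72/365 = €480.5260
Total = €6,277.1096

€6,277.11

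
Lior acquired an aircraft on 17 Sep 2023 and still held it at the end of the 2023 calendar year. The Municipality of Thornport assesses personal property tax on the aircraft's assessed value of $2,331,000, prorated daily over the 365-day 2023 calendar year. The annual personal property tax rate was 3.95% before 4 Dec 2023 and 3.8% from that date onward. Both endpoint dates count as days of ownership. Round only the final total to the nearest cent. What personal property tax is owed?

$26,471.22

17 Sep – 3 Dec 2023: 78 days at 3.95% → $2,331,000 × 3.95% × 78/365 = $19,676.1945
4 Dec – 31 Dec 2023: 28 days at 3.8% → $2,331,000 × 3.8% × 28/365 = $6,795.0247
Total = $26,471.2192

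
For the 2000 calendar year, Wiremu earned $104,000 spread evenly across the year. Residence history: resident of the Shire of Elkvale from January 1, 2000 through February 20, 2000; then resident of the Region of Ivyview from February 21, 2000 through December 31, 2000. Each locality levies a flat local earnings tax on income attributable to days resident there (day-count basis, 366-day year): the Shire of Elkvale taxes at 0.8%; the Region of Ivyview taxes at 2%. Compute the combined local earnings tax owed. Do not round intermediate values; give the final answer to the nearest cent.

The Shire of Elkvale, January 1 – February 20, 2000: 51 days → $104,000 × 0.8% × 51/366 = $115.9344
The Region of Ivyview, February 21 – December 31, 2000: 315 days → $104,000 × 2% × 315/366 = $1,790.1639
Total = $1,906.0984

$1,906.10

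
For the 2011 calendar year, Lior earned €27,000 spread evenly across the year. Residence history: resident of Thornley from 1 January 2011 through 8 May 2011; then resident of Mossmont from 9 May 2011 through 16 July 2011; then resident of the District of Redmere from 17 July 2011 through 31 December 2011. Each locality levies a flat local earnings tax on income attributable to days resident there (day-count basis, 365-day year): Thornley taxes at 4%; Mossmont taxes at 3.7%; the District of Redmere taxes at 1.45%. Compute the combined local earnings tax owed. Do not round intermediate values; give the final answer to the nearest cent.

Thornley, 1 January – 8 May 2011: 128 days → €27,000 × 4% × 128/365 = €378.7397
Mossmont, 9 May – 16 July 2011: 69 days → €27,000 × 3.7% × 69/365 = €188.8521
The District of Redmere, 17 July – 31 December 2011: 168 days → €27,000 × 1.45% × 168/365 = €180.1973
Total = €747.7890

€747.79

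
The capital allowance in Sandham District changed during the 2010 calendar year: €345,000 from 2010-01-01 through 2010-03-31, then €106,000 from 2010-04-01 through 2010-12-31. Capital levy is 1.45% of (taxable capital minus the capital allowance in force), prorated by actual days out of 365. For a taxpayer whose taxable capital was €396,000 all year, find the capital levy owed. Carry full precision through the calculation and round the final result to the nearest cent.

2010-01-01 to 2010-03-31: 90 days, exemption €345,000 → (€396,000 − €345,000) × 1.45% × 90/365 = €182.3425
2010-04-01 to 2010-12-31: 275 days, exemption €106,000 → (€396,000 − €106,000) × 1.45% × 275/365 = €3,168.1507
Total = €3,350.4932

€3,350.49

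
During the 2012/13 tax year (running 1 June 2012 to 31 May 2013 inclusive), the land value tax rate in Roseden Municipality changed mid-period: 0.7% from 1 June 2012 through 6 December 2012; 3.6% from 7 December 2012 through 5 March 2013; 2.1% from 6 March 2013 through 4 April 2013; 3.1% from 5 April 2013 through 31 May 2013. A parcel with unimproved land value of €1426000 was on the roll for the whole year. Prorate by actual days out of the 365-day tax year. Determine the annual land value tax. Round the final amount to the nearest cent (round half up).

€27051.02

1 June – 6 December 2012: 189 days at 0.7% → €1426000 × 0.7% × 189/365 = €5168.7616
7 December 2012 – 5 March 2013: 89 days at 3.6% → €1426000 × 3.6% × 89/365 = €12517.5452
6 March – 4 April 2013: 30 days at 2.1% → €1426000 × 2.1% × 30/365 = €2461.3151
5 April – 31 May 2013: 57 days at 3.1% → €1426000 × 3.1% × 57/365 = €6903.4027
Total = €27051.0247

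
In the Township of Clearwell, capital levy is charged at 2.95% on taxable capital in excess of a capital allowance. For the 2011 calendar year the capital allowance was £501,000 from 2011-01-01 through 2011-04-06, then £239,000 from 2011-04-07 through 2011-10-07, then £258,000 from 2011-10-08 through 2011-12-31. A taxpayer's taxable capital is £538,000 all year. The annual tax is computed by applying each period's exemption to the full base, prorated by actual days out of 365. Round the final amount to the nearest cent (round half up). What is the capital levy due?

£6,657.14

2011-01-01 to 2011-04-06: 96 days, exemption £501,000 → (£538,000 − £501,000) × 2.95% × 96/365 = £287.0795
2011-04-07 to 2011-10-07: 184 days, exemption £239,000 → (£538,000 − £239,000) × 2.95% × 184/365 = £4,446.4986
2011-10-08 to 2011-12-31: 85 days, exemption £258,000 → (£538,000 − £258,000) × 2.95% × 85/365 = £1,923.5616
Total = £6,657.1397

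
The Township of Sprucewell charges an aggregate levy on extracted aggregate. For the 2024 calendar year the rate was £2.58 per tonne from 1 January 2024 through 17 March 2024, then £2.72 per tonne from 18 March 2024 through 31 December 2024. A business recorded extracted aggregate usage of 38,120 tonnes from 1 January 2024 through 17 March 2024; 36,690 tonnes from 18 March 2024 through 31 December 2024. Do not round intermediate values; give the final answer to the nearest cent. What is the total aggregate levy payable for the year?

1 January – 17 March 2024: 38,120 tonnes at £2.58/tonne → £98,349.60
18 March – 31 December 2024: 36,690 tonnes at £2.72/tonne → £99,796.80

£198,146.40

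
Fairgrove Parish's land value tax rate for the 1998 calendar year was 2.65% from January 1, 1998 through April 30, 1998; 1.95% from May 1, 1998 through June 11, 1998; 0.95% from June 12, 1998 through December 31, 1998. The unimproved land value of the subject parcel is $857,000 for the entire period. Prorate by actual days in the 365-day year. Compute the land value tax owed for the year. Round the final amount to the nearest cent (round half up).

$13,917.45

January 1 – April 30, 1998: 120 days at 2.65% → $857,000 × 2.65% × 120/365 = $7,466.4658
May 1 – June 11, 1998: 42 days at 1.95% → $857,000 × 1.95% × 42/365 = $1,922.9671
June 12 – December 31, 1998: 203 days at 0.95% → $857,000 × 0.95% × 203/365 = $4,528.0123
Total = $13,917.4452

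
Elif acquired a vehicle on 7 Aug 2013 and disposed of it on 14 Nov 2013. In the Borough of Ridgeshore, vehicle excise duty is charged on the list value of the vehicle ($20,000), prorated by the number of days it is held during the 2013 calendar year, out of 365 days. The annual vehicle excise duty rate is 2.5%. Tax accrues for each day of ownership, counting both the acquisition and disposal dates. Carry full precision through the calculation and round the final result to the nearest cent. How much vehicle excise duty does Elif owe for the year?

Days held (7 Aug – 14 Nov 2013): 100 out of 365
Tax = $20,000 × 2.5% × 100/365 = $136.9863

$136.99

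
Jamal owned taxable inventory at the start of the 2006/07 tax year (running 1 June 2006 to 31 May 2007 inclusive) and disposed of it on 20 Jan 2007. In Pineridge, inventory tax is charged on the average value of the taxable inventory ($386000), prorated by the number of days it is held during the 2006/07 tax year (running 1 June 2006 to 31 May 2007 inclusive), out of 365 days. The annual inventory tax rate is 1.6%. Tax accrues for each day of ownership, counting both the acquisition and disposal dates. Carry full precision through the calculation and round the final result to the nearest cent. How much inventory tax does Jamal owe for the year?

$3959.41

Days held (1 Jun 2006 – 20 Jan 2007): 234 out of 365
Tax = $386000 × 1.6% × 234/365 = $3959.4082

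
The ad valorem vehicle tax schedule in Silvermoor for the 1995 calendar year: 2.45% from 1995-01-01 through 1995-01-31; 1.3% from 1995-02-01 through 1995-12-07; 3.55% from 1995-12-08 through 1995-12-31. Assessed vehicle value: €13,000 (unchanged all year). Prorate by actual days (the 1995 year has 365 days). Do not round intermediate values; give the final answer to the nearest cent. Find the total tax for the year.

€200.93

1995-01-01 to 1995-01-31: 31 days at 2.45% → €13,000 × 2.45% × 31/365 = €27.0507
1995-02-01 to 1995-12-07: 310 days at 1.3% → €13,000 × 1.3% × 310/365 = €143.5342
1995-12-08 to 1995-12-31: 24 days at 3.55% → €13,000 × 3.55% × 24/365 = €30.3452
Total = €200.9301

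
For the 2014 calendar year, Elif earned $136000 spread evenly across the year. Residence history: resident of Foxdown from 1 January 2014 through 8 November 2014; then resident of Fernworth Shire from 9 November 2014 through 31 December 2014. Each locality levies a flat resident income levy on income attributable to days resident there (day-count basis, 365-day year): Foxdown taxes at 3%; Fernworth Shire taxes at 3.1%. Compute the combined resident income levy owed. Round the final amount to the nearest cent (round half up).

$4099.75

Foxdown, 1 January – 8 November 2014: 312 days → $136000 × 3% × 312/365 = $3487.5616
Fernworth Shire, 9 November – 31 December 2014: 53 days → $136000 × 3.1% × 53/365 = $612.1863
Total = $4099.7479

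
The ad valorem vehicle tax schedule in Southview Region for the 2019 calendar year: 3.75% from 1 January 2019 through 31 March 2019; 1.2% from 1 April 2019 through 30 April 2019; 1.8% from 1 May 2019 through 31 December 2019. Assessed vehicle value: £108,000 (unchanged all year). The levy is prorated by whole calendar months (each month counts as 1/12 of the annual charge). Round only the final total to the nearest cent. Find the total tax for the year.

£2,416.50

1 January – 31 March 2019: 3 months at 3.75% → £108,000 × 3.75% × 3/12 = £1,012.5000
1 April – 30 April 2019: 1 month at 1.2% → £108,000 × 1.2% × 1/12 = £108.0000
1 May – 31 December 2019: 8 months at 1.8% → £108,000 × 1.8% × 8/12 = £1,296.0000
Total = £2,416.5000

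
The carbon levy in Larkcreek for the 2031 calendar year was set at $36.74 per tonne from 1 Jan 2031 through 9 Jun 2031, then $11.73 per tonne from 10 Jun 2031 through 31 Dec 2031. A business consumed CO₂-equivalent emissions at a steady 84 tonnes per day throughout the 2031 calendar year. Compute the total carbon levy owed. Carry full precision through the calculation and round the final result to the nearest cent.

1 Jan – 9 Jun 2031: 160 days × 84 tonnes/day = 13,440 tonnes at $36.74/tonne → $493,785.60
10 Jun – 31 Dec 2031: 205 days × 84 tonnes/day = 17,220 tonnes at $11.73/tonne → $201,990.60

$695,776.20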